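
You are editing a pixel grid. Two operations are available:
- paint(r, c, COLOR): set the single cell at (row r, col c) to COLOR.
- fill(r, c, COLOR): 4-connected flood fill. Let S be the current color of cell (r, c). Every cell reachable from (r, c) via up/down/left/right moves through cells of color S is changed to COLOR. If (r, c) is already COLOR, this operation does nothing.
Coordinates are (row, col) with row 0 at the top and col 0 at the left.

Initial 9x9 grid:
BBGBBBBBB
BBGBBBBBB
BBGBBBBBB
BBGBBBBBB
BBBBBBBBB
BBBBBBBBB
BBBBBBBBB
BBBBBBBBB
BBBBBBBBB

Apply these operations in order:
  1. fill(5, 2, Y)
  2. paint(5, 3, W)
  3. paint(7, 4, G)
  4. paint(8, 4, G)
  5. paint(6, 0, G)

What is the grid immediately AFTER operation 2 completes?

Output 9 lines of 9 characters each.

After op 1 fill(5,2,Y) [77 cells changed]:
YYGYYYYYY
YYGYYYYYY
YYGYYYYYY
YYGYYYYYY
YYYYYYYYY
YYYYYYYYY
YYYYYYYYY
YYYYYYYYY
YYYYYYYYY
After op 2 paint(5,3,W):
YYGYYYYYY
YYGYYYYYY
YYGYYYYYY
YYGYYYYYY
YYYYYYYYY
YYYWYYYYY
YYYYYYYYY
YYYYYYYYY
YYYYYYYYY

Answer: YYGYYYYYY
YYGYYYYYY
YYGYYYYYY
YYGYYYYYY
YYYYYYYYY
YYYWYYYYY
YYYYYYYYY
YYYYYYYYY
YYYYYYYYY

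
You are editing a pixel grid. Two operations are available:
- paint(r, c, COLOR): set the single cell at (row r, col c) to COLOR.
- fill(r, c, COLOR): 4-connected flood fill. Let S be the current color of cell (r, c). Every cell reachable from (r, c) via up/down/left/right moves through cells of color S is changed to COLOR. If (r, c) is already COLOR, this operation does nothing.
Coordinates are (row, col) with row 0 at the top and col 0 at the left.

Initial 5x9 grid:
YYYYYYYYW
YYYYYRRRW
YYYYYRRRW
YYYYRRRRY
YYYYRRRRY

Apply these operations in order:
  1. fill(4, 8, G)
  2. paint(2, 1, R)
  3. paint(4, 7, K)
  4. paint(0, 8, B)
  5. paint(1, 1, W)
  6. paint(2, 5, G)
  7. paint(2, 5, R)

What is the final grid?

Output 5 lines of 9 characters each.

Answer: YYYYYYYYB
YWYYYRRRW
YRYYYRRRW
YYYYRRRRG
YYYYRRRKG

Derivation:
After op 1 fill(4,8,G) [2 cells changed]:
YYYYYYYYW
YYYYYRRRW
YYYYYRRRW
YYYYRRRRG
YYYYRRRRG
After op 2 paint(2,1,R):
YYYYYYYYW
YYYYYRRRW
YRYYYRRRW
YYYYRRRRG
YYYYRRRRG
After op 3 paint(4,7,K):
YYYYYYYYW
YYYYYRRRW
YRYYYRRRW
YYYYRRRRG
YYYYRRRKG
After op 4 paint(0,8,B):
YYYYYYYYB
YYYYYRRRW
YRYYYRRRW
YYYYRRRRG
YYYYRRRKG
After op 5 paint(1,1,W):
YYYYYYYYB
YWYYYRRRW
YRYYYRRRW
YYYYRRRRG
YYYYRRRKG
After op 6 paint(2,5,G):
YYYYYYYYB
YWYYYRRRW
YRYYYGRRW
YYYYRRRRG
YYYYRRRKG
After op 7 paint(2,5,R):
YYYYYYYYB
YWYYYRRRW
YRYYYRRRW
YYYYRRRRG
YYYYRRRKG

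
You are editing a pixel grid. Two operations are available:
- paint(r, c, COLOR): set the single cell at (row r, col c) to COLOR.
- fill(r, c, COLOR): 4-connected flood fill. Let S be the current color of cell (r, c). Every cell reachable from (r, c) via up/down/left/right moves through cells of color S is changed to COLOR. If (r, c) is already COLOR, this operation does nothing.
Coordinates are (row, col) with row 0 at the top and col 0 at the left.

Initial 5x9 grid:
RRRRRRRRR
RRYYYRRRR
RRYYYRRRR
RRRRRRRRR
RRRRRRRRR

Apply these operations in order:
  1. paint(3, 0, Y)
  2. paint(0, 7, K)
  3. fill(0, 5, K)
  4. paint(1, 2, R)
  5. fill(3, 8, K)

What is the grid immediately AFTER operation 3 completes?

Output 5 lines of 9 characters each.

After op 1 paint(3,0,Y):
RRRRRRRRR
RRYYYRRRR
RRYYYRRRR
YRRRRRRRR
RRRRRRRRR
After op 2 paint(0,7,K):
RRRRRRRKR
RRYYYRRRR
RRYYYRRRR
YRRRRRRRR
RRRRRRRRR
After op 3 fill(0,5,K) [37 cells changed]:
KKKKKKKKK
KKYYYKKKK
KKYYYKKKK
YKKKKKKKK
KKKKKKKKK

Answer: KKKKKKKKK
KKYYYKKKK
KKYYYKKKK
YKKKKKKKK
KKKKKKKKK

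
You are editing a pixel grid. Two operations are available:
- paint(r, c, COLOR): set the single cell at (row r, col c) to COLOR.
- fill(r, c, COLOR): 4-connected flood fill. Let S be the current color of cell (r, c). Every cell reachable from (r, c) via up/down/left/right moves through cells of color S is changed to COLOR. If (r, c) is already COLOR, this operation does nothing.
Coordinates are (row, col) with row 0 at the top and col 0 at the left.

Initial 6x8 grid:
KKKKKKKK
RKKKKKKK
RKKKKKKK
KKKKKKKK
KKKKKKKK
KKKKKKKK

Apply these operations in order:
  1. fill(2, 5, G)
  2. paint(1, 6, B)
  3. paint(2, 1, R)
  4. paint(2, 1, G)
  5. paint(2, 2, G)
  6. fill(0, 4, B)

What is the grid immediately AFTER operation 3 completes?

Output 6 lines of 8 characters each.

Answer: GGGGGGGG
RGGGGGBG
RRGGGGGG
GGGGGGGG
GGGGGGGG
GGGGGGGG

Derivation:
After op 1 fill(2,5,G) [46 cells changed]:
GGGGGGGG
RGGGGGGG
RGGGGGGG
GGGGGGGG
GGGGGGGG
GGGGGGGG
After op 2 paint(1,6,B):
GGGGGGGG
RGGGGGBG
RGGGGGGG
GGGGGGGG
GGGGGGGG
GGGGGGGG
After op 3 paint(2,1,R):
GGGGGGGG
RGGGGGBG
RRGGGGGG
GGGGGGGG
GGGGGGGG
GGGGGGGG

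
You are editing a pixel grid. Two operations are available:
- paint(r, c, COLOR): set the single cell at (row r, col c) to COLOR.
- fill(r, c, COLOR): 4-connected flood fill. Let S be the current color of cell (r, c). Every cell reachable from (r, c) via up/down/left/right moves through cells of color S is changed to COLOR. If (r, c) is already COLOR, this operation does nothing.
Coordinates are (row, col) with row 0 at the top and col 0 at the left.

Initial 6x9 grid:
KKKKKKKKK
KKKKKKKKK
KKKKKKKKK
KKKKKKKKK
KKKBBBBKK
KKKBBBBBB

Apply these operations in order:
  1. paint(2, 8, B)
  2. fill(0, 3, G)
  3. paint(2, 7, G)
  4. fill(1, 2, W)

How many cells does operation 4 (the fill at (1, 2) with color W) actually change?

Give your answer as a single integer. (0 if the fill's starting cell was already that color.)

After op 1 paint(2,8,B):
KKKKKKKKK
KKKKKKKKK
KKKKKKKKB
KKKKKKKKK
KKKBBBBKK
KKKBBBBBB
After op 2 fill(0,3,G) [43 cells changed]:
GGGGGGGGG
GGGGGGGGG
GGGGGGGGB
GGGGGGGGG
GGGBBBBGG
GGGBBBBBB
After op 3 paint(2,7,G):
GGGGGGGGG
GGGGGGGGG
GGGGGGGGB
GGGGGGGGG
GGGBBBBGG
GGGBBBBBB
After op 4 fill(1,2,W) [43 cells changed]:
WWWWWWWWW
WWWWWWWWW
WWWWWWWWB
WWWWWWWWW
WWWBBBBWW
WWWBBBBBB

Answer: 43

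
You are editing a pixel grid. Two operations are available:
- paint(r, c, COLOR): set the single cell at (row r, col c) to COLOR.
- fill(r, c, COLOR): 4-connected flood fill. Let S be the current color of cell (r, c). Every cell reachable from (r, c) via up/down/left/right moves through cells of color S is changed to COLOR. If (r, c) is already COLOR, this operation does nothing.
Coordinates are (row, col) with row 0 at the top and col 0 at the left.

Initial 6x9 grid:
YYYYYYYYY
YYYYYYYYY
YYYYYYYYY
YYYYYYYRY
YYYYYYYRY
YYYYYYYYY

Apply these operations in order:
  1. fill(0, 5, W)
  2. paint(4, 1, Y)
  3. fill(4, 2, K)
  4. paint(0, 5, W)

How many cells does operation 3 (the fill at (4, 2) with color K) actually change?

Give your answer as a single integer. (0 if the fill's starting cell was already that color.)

Answer: 51

Derivation:
After op 1 fill(0,5,W) [52 cells changed]:
WWWWWWWWW
WWWWWWWWW
WWWWWWWWW
WWWWWWWRW
WWWWWWWRW
WWWWWWWWW
After op 2 paint(4,1,Y):
WWWWWWWWW
WWWWWWWWW
WWWWWWWWW
WWWWWWWRW
WYWWWWWRW
WWWWWWWWW
After op 3 fill(4,2,K) [51 cells changed]:
KKKKKKKKK
KKKKKKKKK
KKKKKKKKK
KKKKKKKRK
KYKKKKKRK
KKKKKKKKK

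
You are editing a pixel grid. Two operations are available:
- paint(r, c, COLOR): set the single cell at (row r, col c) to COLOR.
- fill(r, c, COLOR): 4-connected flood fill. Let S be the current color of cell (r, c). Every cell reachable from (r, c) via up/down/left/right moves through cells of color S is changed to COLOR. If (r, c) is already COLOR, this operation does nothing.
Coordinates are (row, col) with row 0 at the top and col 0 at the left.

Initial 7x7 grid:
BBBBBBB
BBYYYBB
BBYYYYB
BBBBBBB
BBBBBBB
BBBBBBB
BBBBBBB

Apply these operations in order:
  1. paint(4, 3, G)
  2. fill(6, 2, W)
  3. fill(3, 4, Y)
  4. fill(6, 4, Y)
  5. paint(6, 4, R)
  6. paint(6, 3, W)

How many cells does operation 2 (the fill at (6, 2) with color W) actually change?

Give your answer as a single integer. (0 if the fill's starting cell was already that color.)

After op 1 paint(4,3,G):
BBBBBBB
BBYYYBB
BBYYYYB
BBBBBBB
BBBGBBB
BBBBBBB
BBBBBBB
After op 2 fill(6,2,W) [41 cells changed]:
WWWWWWW
WWYYYWW
WWYYYYW
WWWWWWW
WWWGWWW
WWWWWWW
WWWWWWW

Answer: 41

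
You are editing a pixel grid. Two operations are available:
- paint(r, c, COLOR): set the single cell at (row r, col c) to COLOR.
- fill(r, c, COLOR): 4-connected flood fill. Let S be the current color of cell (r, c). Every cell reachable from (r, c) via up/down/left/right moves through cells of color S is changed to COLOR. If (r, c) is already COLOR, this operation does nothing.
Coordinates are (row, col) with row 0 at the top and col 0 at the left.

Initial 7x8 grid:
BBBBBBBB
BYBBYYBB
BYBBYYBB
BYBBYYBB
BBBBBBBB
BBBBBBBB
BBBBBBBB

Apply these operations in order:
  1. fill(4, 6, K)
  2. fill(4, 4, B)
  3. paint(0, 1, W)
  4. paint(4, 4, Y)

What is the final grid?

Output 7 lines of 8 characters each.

After op 1 fill(4,6,K) [47 cells changed]:
KKKKKKKK
KYKKYYKK
KYKKYYKK
KYKKYYKK
KKKKKKKK
KKKKKKKK
KKKKKKKK
After op 2 fill(4,4,B) [47 cells changed]:
BBBBBBBB
BYBBYYBB
BYBBYYBB
BYBBYYBB
BBBBBBBB
BBBBBBBB
BBBBBBBB
After op 3 paint(0,1,W):
BWBBBBBB
BYBBYYBB
BYBBYYBB
BYBBYYBB
BBBBBBBB
BBBBBBBB
BBBBBBBB
After op 4 paint(4,4,Y):
BWBBBBBB
BYBBYYBB
BYBBYYBB
BYBBYYBB
BBBBYBBB
BBBBBBBB
BBBBBBBB

Answer: BWBBBBBB
BYBBYYBB
BYBBYYBB
BYBBYYBB
BBBBYBBB
BBBBBBBB
BBBBBBBB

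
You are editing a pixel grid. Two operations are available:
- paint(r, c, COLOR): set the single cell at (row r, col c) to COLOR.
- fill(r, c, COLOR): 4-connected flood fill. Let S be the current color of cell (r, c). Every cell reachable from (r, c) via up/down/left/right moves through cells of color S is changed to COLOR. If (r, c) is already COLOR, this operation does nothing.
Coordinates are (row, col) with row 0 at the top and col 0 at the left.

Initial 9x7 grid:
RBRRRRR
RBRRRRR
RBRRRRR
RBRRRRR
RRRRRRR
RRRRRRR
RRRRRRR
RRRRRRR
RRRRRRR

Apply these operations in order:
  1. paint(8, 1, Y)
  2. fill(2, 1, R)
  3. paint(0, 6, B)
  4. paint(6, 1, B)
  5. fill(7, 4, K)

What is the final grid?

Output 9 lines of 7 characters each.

Answer: KKKKKKB
KKKKKKK
KKKKKKK
KKKKKKK
KKKKKKK
KKKKKKK
KBKKKKK
KKKKKKK
KYKKKKK

Derivation:
After op 1 paint(8,1,Y):
RBRRRRR
RBRRRRR
RBRRRRR
RBRRRRR
RRRRRRR
RRRRRRR
RRRRRRR
RRRRRRR
RYRRRRR
After op 2 fill(2,1,R) [4 cells changed]:
RRRRRRR
RRRRRRR
RRRRRRR
RRRRRRR
RRRRRRR
RRRRRRR
RRRRRRR
RRRRRRR
RYRRRRR
After op 3 paint(0,6,B):
RRRRRRB
RRRRRRR
RRRRRRR
RRRRRRR
RRRRRRR
RRRRRRR
RRRRRRR
RRRRRRR
RYRRRRR
After op 4 paint(6,1,B):
RRRRRRB
RRRRRRR
RRRRRRR
RRRRRRR
RRRRRRR
RRRRRRR
RBRRRRR
RRRRRRR
RYRRRRR
After op 5 fill(7,4,K) [60 cells changed]:
KKKKKKB
KKKKKKK
KKKKKKK
KKKKKKK
KKKKKKK
KKKKKKK
KBKKKKK
KKKKKKK
KYKKKKK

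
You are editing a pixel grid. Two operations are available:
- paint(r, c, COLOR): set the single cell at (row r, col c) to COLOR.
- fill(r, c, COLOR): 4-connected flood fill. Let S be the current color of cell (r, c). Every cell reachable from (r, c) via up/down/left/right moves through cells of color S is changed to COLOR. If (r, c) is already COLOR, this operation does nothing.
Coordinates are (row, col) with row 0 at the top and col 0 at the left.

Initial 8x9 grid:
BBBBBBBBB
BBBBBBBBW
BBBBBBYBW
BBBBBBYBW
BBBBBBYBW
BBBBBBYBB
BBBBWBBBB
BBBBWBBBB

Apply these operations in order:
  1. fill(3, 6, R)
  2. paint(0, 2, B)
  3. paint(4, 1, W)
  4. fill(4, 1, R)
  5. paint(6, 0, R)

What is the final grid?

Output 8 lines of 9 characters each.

Answer: BBBBBBBBB
BBBBBBBBW
BBBBBBRBW
BBBBBBRBW
BRBBBBRBW
BBBBBBRBB
RBBBWBBBB
BBBBWBBBB

Derivation:
After op 1 fill(3,6,R) [4 cells changed]:
BBBBBBBBB
BBBBBBBBW
BBBBBBRBW
BBBBBBRBW
BBBBBBRBW
BBBBBBRBB
BBBBWBBBB
BBBBWBBBB
After op 2 paint(0,2,B):
BBBBBBBBB
BBBBBBBBW
BBBBBBRBW
BBBBBBRBW
BBBBBBRBW
BBBBBBRBB
BBBBWBBBB
BBBBWBBBB
After op 3 paint(4,1,W):
BBBBBBBBB
BBBBBBBBW
BBBBBBRBW
BBBBBBRBW
BWBBBBRBW
BBBBBBRBB
BBBBWBBBB
BBBBWBBBB
After op 4 fill(4,1,R) [1 cells changed]:
BBBBBBBBB
BBBBBBBBW
BBBBBBRBW
BBBBBBRBW
BRBBBBRBW
BBBBBBRBB
BBBBWBBBB
BBBBWBBBB
After op 5 paint(6,0,R):
BBBBBBBBB
BBBBBBBBW
BBBBBBRBW
BBBBBBRBW
BRBBBBRBW
BBBBBBRBB
RBBBWBBBB
BBBBWBBBB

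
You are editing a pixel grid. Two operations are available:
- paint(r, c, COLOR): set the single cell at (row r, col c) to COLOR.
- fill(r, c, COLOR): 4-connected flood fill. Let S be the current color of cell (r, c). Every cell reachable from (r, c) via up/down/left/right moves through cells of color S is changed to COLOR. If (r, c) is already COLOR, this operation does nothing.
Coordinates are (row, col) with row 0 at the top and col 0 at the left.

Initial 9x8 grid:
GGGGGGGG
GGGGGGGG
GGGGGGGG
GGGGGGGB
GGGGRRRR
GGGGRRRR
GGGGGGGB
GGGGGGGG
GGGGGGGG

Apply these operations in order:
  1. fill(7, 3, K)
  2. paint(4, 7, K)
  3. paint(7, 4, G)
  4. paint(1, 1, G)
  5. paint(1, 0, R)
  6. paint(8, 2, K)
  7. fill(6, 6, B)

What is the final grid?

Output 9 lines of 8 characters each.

After op 1 fill(7,3,K) [62 cells changed]:
KKKKKKKK
KKKKKKKK
KKKKKKKK
KKKKKKKB
KKKKRRRR
KKKKRRRR
KKKKKKKB
KKKKKKKK
KKKKKKKK
After op 2 paint(4,7,K):
KKKKKKKK
KKKKKKKK
KKKKKKKK
KKKKKKKB
KKKKRRRK
KKKKRRRR
KKKKKKKB
KKKKKKKK
KKKKKKKK
After op 3 paint(7,4,G):
KKKKKKKK
KKKKKKKK
KKKKKKKK
KKKKKKKB
KKKKRRRK
KKKKRRRR
KKKKKKKB
KKKKGKKK
KKKKKKKK
After op 4 paint(1,1,G):
KKKKKKKK
KGKKKKKK
KKKKKKKK
KKKKKKKB
KKKKRRRK
KKKKRRRR
KKKKKKKB
KKKKGKKK
KKKKKKKK
After op 5 paint(1,0,R):
KKKKKKKK
RGKKKKKK
KKKKKKKK
KKKKKKKB
KKKKRRRK
KKKKRRRR
KKKKKKKB
KKKKGKKK
KKKKKKKK
After op 6 paint(8,2,K):
KKKKKKKK
RGKKKKKK
KKKKKKKK
KKKKKKKB
KKKKRRRK
KKKKRRRR
KKKKKKKB
KKKKGKKK
KKKKKKKK
After op 7 fill(6,6,B) [59 cells changed]:
BBBBBBBB
RGBBBBBB
BBBBBBBB
BBBBBBBB
BBBBRRRK
BBBBRRRR
BBBBBBBB
BBBBGBBB
BBBBBBBB

Answer: BBBBBBBB
RGBBBBBB
BBBBBBBB
BBBBBBBB
BBBBRRRK
BBBBRRRR
BBBBBBBB
BBBBGBBB
BBBBBBBB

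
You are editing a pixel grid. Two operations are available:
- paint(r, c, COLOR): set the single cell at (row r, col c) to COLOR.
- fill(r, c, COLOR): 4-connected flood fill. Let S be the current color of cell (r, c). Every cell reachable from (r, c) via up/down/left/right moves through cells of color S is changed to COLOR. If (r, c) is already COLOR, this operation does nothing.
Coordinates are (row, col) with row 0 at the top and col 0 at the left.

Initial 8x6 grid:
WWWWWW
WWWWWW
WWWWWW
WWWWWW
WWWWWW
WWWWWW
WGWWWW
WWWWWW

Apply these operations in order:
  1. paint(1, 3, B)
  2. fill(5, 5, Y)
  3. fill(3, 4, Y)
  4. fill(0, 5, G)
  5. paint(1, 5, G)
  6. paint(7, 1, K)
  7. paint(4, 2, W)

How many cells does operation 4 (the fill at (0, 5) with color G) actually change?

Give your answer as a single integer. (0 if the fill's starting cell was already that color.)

After op 1 paint(1,3,B):
WWWWWW
WWWBWW
WWWWWW
WWWWWW
WWWWWW
WWWWWW
WGWWWW
WWWWWW
After op 2 fill(5,5,Y) [46 cells changed]:
YYYYYY
YYYBYY
YYYYYY
YYYYYY
YYYYYY
YYYYYY
YGYYYY
YYYYYY
After op 3 fill(3,4,Y) [0 cells changed]:
YYYYYY
YYYBYY
YYYYYY
YYYYYY
YYYYYY
YYYYYY
YGYYYY
YYYYYY
After op 4 fill(0,5,G) [46 cells changed]:
GGGGGG
GGGBGG
GGGGGG
GGGGGG
GGGGGG
GGGGGG
GGGGGG
GGGGGG

Answer: 46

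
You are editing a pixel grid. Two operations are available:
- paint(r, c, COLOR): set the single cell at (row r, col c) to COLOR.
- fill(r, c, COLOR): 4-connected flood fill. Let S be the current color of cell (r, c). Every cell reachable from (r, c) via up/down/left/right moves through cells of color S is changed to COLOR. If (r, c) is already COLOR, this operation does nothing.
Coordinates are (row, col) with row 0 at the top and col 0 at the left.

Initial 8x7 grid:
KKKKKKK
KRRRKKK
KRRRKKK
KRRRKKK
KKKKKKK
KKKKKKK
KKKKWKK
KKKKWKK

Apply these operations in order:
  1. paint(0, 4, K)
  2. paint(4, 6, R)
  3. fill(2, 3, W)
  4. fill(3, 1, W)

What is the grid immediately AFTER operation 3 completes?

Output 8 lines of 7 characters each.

After op 1 paint(0,4,K):
KKKKKKK
KRRRKKK
KRRRKKK
KRRRKKK
KKKKKKK
KKKKKKK
KKKKWKK
KKKKWKK
After op 2 paint(4,6,R):
KKKKKKK
KRRRKKK
KRRRKKK
KRRRKKK
KKKKKKR
KKKKKKK
KKKKWKK
KKKKWKK
After op 3 fill(2,3,W) [9 cells changed]:
KKKKKKK
KWWWKKK
KWWWKKK
KWWWKKK
KKKKKKR
KKKKKKK
KKKKWKK
KKKKWKK

Answer: KKKKKKK
KWWWKKK
KWWWKKK
KWWWKKK
KKKKKKR
KKKKKKK
KKKKWKK
KKKKWKK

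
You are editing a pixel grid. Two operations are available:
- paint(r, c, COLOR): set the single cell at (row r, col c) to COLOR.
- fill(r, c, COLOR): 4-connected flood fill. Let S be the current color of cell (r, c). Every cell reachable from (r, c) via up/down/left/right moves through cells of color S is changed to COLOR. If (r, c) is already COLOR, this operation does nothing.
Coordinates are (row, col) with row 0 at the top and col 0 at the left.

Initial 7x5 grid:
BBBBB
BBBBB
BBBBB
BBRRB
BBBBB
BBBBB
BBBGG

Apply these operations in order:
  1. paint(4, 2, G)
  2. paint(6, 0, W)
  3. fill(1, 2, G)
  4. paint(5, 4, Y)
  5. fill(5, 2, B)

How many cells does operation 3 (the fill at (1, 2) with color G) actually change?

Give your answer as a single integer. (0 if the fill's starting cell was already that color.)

After op 1 paint(4,2,G):
BBBBB
BBBBB
BBBBB
BBRRB
BBGBB
BBBBB
BBBGG
After op 2 paint(6,0,W):
BBBBB
BBBBB
BBBBB
BBRRB
BBGBB
BBBBB
WBBGG
After op 3 fill(1,2,G) [29 cells changed]:
GGGGG
GGGGG
GGGGG
GGRRG
GGGGG
GGGGG
WGGGG

Answer: 29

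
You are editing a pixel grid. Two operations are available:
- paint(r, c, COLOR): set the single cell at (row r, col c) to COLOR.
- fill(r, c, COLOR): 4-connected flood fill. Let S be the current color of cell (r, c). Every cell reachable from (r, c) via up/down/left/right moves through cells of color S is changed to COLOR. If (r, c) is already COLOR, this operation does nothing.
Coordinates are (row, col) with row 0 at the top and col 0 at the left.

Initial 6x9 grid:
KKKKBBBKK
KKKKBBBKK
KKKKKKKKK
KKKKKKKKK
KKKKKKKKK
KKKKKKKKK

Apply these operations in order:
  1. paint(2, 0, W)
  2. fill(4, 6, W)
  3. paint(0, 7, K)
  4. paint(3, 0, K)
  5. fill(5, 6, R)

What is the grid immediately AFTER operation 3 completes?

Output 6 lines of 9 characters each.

Answer: WWWWBBBKW
WWWWBBBWW
WWWWWWWWW
WWWWWWWWW
WWWWWWWWW
WWWWWWWWW

Derivation:
After op 1 paint(2,0,W):
KKKKBBBKK
KKKKBBBKK
WKKKKKKKK
KKKKKKKKK
KKKKKKKKK
KKKKKKKKK
After op 2 fill(4,6,W) [47 cells changed]:
WWWWBBBWW
WWWWBBBWW
WWWWWWWWW
WWWWWWWWW
WWWWWWWWW
WWWWWWWWW
After op 3 paint(0,7,K):
WWWWBBBKW
WWWWBBBWW
WWWWWWWWW
WWWWWWWWW
WWWWWWWWW
WWWWWWWWW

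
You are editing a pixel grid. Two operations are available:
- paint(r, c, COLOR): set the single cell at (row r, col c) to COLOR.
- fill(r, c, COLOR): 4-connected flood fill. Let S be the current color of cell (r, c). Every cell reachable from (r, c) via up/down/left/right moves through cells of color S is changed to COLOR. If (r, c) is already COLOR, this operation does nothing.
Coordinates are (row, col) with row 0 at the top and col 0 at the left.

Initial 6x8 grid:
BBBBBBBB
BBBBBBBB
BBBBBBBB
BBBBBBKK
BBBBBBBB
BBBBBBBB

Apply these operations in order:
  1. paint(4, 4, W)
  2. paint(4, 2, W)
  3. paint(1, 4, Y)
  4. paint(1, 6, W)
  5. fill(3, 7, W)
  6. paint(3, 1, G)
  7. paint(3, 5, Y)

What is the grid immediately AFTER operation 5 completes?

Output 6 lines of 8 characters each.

Answer: BBBBBBBB
BBBBYBWB
BBBBBBBB
BBBBBBWW
BBWBWBBB
BBBBBBBB

Derivation:
After op 1 paint(4,4,W):
BBBBBBBB
BBBBBBBB
BBBBBBBB
BBBBBBKK
BBBBWBBB
BBBBBBBB
After op 2 paint(4,2,W):
BBBBBBBB
BBBBBBBB
BBBBBBBB
BBBBBBKK
BBWBWBBB
BBBBBBBB
After op 3 paint(1,4,Y):
BBBBBBBB
BBBBYBBB
BBBBBBBB
BBBBBBKK
BBWBWBBB
BBBBBBBB
After op 4 paint(1,6,W):
BBBBBBBB
BBBBYBWB
BBBBBBBB
BBBBBBKK
BBWBWBBB
BBBBBBBB
After op 5 fill(3,7,W) [2 cells changed]:
BBBBBBBB
BBBBYBWB
BBBBBBBB
BBBBBBWW
BBWBWBBB
BBBBBBBB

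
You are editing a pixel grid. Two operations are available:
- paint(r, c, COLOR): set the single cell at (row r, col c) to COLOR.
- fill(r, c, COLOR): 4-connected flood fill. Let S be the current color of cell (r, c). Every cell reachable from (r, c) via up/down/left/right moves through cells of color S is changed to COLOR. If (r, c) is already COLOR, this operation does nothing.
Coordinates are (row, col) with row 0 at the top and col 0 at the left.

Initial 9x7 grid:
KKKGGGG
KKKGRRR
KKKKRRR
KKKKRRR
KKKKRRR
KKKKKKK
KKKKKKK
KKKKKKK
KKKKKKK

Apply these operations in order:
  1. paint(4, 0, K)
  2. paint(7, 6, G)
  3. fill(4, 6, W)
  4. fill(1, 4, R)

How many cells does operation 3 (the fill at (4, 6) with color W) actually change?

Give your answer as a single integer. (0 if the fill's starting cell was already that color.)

Answer: 12

Derivation:
After op 1 paint(4,0,K):
KKKGGGG
KKKGRRR
KKKKRRR
KKKKRRR
KKKKRRR
KKKKKKK
KKKKKKK
KKKKKKK
KKKKKKK
After op 2 paint(7,6,G):
KKKGGGG
KKKGRRR
KKKKRRR
KKKKRRR
KKKKRRR
KKKKKKK
KKKKKKK
KKKKKKG
KKKKKKK
After op 3 fill(4,6,W) [12 cells changed]:
KKKGGGG
KKKGWWW
KKKKWWW
KKKKWWW
KKKKWWW
KKKKKKK
KKKKKKK
KKKKKKG
KKKKKKK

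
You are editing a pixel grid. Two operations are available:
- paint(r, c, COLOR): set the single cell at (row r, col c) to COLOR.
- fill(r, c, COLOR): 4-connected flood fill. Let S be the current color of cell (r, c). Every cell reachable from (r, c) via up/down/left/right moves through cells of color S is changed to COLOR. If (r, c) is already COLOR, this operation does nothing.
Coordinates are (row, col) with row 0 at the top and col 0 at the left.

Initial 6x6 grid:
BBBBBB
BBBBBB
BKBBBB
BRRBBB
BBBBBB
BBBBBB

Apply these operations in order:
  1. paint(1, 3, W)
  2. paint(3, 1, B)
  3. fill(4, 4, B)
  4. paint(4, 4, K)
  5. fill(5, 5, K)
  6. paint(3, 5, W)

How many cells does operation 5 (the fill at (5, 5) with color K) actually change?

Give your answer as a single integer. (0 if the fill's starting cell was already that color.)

Answer: 32

Derivation:
After op 1 paint(1,3,W):
BBBBBB
BBBWBB
BKBBBB
BRRBBB
BBBBBB
BBBBBB
After op 2 paint(3,1,B):
BBBBBB
BBBWBB
BKBBBB
BBRBBB
BBBBBB
BBBBBB
After op 3 fill(4,4,B) [0 cells changed]:
BBBBBB
BBBWBB
BKBBBB
BBRBBB
BBBBBB
BBBBBB
After op 4 paint(4,4,K):
BBBBBB
BBBWBB
BKBBBB
BBRBBB
BBBBKB
BBBBBB
After op 5 fill(5,5,K) [32 cells changed]:
KKKKKK
KKKWKK
KKKKKK
KKRKKK
KKKKKK
KKKKKK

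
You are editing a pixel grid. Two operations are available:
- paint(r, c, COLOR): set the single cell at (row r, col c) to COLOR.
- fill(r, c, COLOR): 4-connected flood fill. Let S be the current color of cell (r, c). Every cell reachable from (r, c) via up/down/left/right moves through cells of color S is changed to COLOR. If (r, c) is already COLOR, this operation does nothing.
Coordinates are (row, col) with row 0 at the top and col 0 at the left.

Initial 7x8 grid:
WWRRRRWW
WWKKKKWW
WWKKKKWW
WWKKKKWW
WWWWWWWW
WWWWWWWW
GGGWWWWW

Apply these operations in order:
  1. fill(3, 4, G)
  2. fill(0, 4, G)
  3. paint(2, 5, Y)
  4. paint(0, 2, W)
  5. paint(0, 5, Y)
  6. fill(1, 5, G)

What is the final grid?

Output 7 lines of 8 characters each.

After op 1 fill(3,4,G) [12 cells changed]:
WWRRRRWW
WWGGGGWW
WWGGGGWW
WWGGGGWW
WWWWWWWW
WWWWWWWW
GGGWWWWW
After op 2 fill(0,4,G) [4 cells changed]:
WWGGGGWW
WWGGGGWW
WWGGGGWW
WWGGGGWW
WWWWWWWW
WWWWWWWW
GGGWWWWW
After op 3 paint(2,5,Y):
WWGGGGWW
WWGGGGWW
WWGGGYWW
WWGGGGWW
WWWWWWWW
WWWWWWWW
GGGWWWWW
After op 4 paint(0,2,W):
WWWGGGWW
WWGGGGWW
WWGGGYWW
WWGGGGWW
WWWWWWWW
WWWWWWWW
GGGWWWWW
After op 5 paint(0,5,Y):
WWWGGYWW
WWGGGGWW
WWGGGYWW
WWGGGGWW
WWWWWWWW
WWWWWWWW
GGGWWWWW
After op 6 fill(1,5,G) [0 cells changed]:
WWWGGYWW
WWGGGGWW
WWGGGYWW
WWGGGGWW
WWWWWWWW
WWWWWWWW
GGGWWWWW

Answer: WWWGGYWW
WWGGGGWW
WWGGGYWW
WWGGGGWW
WWWWWWWW
WWWWWWWW
GGGWWWWW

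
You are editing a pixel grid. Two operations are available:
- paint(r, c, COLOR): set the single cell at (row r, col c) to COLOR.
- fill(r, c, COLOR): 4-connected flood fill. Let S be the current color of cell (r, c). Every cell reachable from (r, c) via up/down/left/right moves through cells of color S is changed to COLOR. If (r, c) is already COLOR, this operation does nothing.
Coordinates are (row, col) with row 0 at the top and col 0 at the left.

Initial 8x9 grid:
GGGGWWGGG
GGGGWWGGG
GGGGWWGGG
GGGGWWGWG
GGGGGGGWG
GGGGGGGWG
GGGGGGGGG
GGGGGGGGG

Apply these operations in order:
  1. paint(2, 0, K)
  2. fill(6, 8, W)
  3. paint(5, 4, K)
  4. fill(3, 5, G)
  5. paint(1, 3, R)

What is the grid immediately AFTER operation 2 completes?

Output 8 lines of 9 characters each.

After op 1 paint(2,0,K):
GGGGWWGGG
GGGGWWGGG
KGGGWWGGG
GGGGWWGWG
GGGGGGGWG
GGGGGGGWG
GGGGGGGGG
GGGGGGGGG
After op 2 fill(6,8,W) [60 cells changed]:
WWWWWWWWW
WWWWWWWWW
KWWWWWWWW
WWWWWWWWW
WWWWWWWWW
WWWWWWWWW
WWWWWWWWW
WWWWWWWWW

Answer: WWWWWWWWW
WWWWWWWWW
KWWWWWWWW
WWWWWWWWW
WWWWWWWWW
WWWWWWWWW
WWWWWWWWW
WWWWWWWWW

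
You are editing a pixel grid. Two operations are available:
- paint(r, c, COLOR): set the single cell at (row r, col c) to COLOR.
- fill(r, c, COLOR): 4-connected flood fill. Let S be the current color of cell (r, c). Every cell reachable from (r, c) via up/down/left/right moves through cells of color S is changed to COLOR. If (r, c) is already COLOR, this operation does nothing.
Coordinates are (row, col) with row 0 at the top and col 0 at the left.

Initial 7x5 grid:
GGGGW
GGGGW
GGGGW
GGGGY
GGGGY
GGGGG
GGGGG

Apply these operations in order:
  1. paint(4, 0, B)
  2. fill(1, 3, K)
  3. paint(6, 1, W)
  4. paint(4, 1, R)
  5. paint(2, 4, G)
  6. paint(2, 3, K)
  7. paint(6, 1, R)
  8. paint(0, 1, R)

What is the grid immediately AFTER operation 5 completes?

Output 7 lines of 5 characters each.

Answer: KKKKW
KKKKW
KKKKG
KKKKY
BRKKY
KKKKK
KWKKK

Derivation:
After op 1 paint(4,0,B):
GGGGW
GGGGW
GGGGW
GGGGY
BGGGY
GGGGG
GGGGG
After op 2 fill(1,3,K) [29 cells changed]:
KKKKW
KKKKW
KKKKW
KKKKY
BKKKY
KKKKK
KKKKK
After op 3 paint(6,1,W):
KKKKW
KKKKW
KKKKW
KKKKY
BKKKY
KKKKK
KWKKK
After op 4 paint(4,1,R):
KKKKW
KKKKW
KKKKW
KKKKY
BRKKY
KKKKK
KWKKK
After op 5 paint(2,4,G):
KKKKW
KKKKW
KKKKG
KKKKY
BRKKY
KKKKK
KWKKK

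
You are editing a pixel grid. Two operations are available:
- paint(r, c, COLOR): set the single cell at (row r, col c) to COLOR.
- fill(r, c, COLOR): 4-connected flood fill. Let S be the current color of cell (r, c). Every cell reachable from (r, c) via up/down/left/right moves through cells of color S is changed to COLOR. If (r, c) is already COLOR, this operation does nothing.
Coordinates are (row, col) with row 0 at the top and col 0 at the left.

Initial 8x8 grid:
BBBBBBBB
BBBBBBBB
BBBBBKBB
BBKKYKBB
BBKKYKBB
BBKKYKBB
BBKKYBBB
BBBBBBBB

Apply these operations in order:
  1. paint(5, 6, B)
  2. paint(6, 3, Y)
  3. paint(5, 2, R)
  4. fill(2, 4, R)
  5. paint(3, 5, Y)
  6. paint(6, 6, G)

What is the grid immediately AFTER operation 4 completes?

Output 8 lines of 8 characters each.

After op 1 paint(5,6,B):
BBBBBBBB
BBBBBBBB
BBBBBKBB
BBKKYKBB
BBKKYKBB
BBKKYKBB
BBKKYBBB
BBBBBBBB
After op 2 paint(6,3,Y):
BBBBBBBB
BBBBBBBB
BBBBBKBB
BBKKYKBB
BBKKYKBB
BBKKYKBB
BBKYYBBB
BBBBBBBB
After op 3 paint(5,2,R):
BBBBBBBB
BBBBBBBB
BBBBBKBB
BBKKYKBB
BBKKYKBB
BBRKYKBB
BBKYYBBB
BBBBBBBB
After op 4 fill(2,4,R) [48 cells changed]:
RRRRRRRR
RRRRRRRR
RRRRRKRR
RRKKYKRR
RRKKYKRR
RRRKYKRR
RRKYYRRR
RRRRRRRR

Answer: RRRRRRRR
RRRRRRRR
RRRRRKRR
RRKKYKRR
RRKKYKRR
RRRKYKRR
RRKYYRRR
RRRRRRRR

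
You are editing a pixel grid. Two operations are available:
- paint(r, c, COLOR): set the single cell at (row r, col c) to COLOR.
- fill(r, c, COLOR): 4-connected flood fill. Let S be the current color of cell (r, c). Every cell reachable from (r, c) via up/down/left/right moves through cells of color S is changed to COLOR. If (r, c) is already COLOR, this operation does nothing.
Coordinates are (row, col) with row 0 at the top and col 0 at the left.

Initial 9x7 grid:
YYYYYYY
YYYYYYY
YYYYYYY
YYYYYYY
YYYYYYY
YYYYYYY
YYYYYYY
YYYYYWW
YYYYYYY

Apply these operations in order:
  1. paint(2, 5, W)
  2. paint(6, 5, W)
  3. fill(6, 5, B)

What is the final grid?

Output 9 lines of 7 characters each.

After op 1 paint(2,5,W):
YYYYYYY
YYYYYYY
YYYYYWY
YYYYYYY
YYYYYYY
YYYYYYY
YYYYYYY
YYYYYWW
YYYYYYY
After op 2 paint(6,5,W):
YYYYYYY
YYYYYYY
YYYYYWY
YYYYYYY
YYYYYYY
YYYYYYY
YYYYYWY
YYYYYWW
YYYYYYY
After op 3 fill(6,5,B) [3 cells changed]:
YYYYYYY
YYYYYYY
YYYYYWY
YYYYYYY
YYYYYYY
YYYYYYY
YYYYYBY
YYYYYBB
YYYYYYY

Answer: YYYYYYY
YYYYYYY
YYYYYWY
YYYYYYY
YYYYYYY
YYYYYYY
YYYYYBY
YYYYYBB
YYYYYYY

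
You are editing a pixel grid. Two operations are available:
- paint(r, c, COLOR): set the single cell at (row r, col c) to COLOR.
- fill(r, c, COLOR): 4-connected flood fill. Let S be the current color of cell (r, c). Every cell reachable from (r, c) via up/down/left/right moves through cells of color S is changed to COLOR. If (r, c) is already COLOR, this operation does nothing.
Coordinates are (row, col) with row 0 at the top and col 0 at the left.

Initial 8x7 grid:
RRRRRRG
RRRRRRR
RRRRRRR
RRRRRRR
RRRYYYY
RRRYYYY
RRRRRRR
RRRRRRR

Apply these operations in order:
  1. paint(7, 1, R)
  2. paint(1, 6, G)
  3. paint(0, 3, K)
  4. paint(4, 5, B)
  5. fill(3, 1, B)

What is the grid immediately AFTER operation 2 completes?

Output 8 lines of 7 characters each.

After op 1 paint(7,1,R):
RRRRRRG
RRRRRRR
RRRRRRR
RRRRRRR
RRRYYYY
RRRYYYY
RRRRRRR
RRRRRRR
After op 2 paint(1,6,G):
RRRRRRG
RRRRRRG
RRRRRRR
RRRRRRR
RRRYYYY
RRRYYYY
RRRRRRR
RRRRRRR

Answer: RRRRRRG
RRRRRRG
RRRRRRR
RRRRRRR
RRRYYYY
RRRYYYY
RRRRRRR
RRRRRRR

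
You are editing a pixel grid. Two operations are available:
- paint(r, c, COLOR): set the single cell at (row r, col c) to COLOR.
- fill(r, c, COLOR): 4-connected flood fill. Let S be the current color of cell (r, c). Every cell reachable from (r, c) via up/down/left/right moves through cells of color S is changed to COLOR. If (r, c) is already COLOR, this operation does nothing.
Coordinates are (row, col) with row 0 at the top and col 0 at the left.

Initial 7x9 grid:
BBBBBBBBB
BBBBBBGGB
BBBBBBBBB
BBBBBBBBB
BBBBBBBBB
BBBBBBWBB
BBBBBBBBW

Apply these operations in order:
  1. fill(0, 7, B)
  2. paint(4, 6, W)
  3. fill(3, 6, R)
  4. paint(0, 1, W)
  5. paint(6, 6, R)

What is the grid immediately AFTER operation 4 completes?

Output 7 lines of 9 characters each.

Answer: RWRRRRRRR
RRRRRRGGR
RRRRRRRRR
RRRRRRRRR
RRRRRRWRR
RRRRRRWRR
RRRRRRRRW

Derivation:
After op 1 fill(0,7,B) [0 cells changed]:
BBBBBBBBB
BBBBBBGGB
BBBBBBBBB
BBBBBBBBB
BBBBBBBBB
BBBBBBWBB
BBBBBBBBW
After op 2 paint(4,6,W):
BBBBBBBBB
BBBBBBGGB
BBBBBBBBB
BBBBBBBBB
BBBBBBWBB
BBBBBBWBB
BBBBBBBBW
After op 3 fill(3,6,R) [58 cells changed]:
RRRRRRRRR
RRRRRRGGR
RRRRRRRRR
RRRRRRRRR
RRRRRRWRR
RRRRRRWRR
RRRRRRRRW
After op 4 paint(0,1,W):
RWRRRRRRR
RRRRRRGGR
RRRRRRRRR
RRRRRRRRR
RRRRRRWRR
RRRRRRWRR
RRRRRRRRW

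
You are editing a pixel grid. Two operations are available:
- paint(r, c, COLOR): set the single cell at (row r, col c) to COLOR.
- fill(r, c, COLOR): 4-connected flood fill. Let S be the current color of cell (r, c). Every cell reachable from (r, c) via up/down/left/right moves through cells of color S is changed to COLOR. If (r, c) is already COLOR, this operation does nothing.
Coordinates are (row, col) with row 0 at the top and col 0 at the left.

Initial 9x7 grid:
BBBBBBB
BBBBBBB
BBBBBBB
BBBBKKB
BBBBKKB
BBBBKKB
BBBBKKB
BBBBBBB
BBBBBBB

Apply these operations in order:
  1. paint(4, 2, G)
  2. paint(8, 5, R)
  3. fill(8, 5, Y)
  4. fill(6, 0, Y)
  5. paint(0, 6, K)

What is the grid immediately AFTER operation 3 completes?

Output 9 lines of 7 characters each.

After op 1 paint(4,2,G):
BBBBBBB
BBBBBBB
BBBBBBB
BBBBKKB
BBGBKKB
BBBBKKB
BBBBKKB
BBBBBBB
BBBBBBB
After op 2 paint(8,5,R):
BBBBBBB
BBBBBBB
BBBBBBB
BBBBKKB
BBGBKKB
BBBBKKB
BBBBKKB
BBBBBBB
BBBBBRB
After op 3 fill(8,5,Y) [1 cells changed]:
BBBBBBB
BBBBBBB
BBBBBBB
BBBBKKB
BBGBKKB
BBBBKKB
BBBBKKB
BBBBBBB
BBBBBYB

Answer: BBBBBBB
BBBBBBB
BBBBBBB
BBBBKKB
BBGBKKB
BBBBKKB
BBBBKKB
BBBBBBB
BBBBBYB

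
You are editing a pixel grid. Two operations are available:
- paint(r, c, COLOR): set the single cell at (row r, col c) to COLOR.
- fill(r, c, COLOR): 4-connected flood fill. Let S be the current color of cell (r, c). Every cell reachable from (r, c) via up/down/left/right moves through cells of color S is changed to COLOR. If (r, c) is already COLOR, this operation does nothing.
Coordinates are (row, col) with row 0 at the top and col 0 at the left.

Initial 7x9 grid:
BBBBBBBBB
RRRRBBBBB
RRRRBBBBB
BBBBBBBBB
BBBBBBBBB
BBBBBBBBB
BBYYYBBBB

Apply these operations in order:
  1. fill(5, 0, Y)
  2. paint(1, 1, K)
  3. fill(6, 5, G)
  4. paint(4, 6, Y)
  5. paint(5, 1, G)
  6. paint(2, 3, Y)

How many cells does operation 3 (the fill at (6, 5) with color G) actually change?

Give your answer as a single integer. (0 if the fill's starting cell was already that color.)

After op 1 fill(5,0,Y) [52 cells changed]:
YYYYYYYYY
RRRRYYYYY
RRRRYYYYY
YYYYYYYYY
YYYYYYYYY
YYYYYYYYY
YYYYYYYYY
After op 2 paint(1,1,K):
YYYYYYYYY
RKRRYYYYY
RRRRYYYYY
YYYYYYYYY
YYYYYYYYY
YYYYYYYYY
YYYYYYYYY
After op 3 fill(6,5,G) [55 cells changed]:
GGGGGGGGG
RKRRGGGGG
RRRRGGGGG
GGGGGGGGG
GGGGGGGGG
GGGGGGGGG
GGGGGGGGG

Answer: 55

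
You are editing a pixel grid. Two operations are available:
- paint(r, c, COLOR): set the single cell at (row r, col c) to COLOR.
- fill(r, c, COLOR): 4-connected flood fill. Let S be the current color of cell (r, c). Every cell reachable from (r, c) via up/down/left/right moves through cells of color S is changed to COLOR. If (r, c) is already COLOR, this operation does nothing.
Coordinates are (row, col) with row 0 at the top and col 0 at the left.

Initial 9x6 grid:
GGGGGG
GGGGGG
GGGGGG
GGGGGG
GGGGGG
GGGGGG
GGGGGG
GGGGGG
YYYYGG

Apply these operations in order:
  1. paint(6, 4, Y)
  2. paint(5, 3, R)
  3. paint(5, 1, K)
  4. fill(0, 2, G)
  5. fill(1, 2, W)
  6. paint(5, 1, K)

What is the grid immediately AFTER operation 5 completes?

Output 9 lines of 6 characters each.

After op 1 paint(6,4,Y):
GGGGGG
GGGGGG
GGGGGG
GGGGGG
GGGGGG
GGGGGG
GGGGYG
GGGGGG
YYYYGG
After op 2 paint(5,3,R):
GGGGGG
GGGGGG
GGGGGG
GGGGGG
GGGGGG
GGGRGG
GGGGYG
GGGGGG
YYYYGG
After op 3 paint(5,1,K):
GGGGGG
GGGGGG
GGGGGG
GGGGGG
GGGGGG
GKGRGG
GGGGYG
GGGGGG
YYYYGG
After op 4 fill(0,2,G) [0 cells changed]:
GGGGGG
GGGGGG
GGGGGG
GGGGGG
GGGGGG
GKGRGG
GGGGYG
GGGGGG
YYYYGG
After op 5 fill(1,2,W) [47 cells changed]:
WWWWWW
WWWWWW
WWWWWW
WWWWWW
WWWWWW
WKWRWW
WWWWYW
WWWWWW
YYYYWW

Answer: WWWWWW
WWWWWW
WWWWWW
WWWWWW
WWWWWW
WKWRWW
WWWWYW
WWWWWW
YYYYWW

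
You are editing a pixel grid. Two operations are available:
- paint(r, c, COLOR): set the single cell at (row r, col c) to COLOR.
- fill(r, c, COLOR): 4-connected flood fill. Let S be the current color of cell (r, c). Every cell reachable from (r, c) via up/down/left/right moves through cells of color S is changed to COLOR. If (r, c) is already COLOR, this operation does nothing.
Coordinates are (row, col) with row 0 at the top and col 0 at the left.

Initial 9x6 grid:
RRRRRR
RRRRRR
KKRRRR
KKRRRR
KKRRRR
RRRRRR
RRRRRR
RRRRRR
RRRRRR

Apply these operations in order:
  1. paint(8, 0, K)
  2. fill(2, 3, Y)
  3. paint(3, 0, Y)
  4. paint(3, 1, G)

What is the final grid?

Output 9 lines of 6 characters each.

Answer: YYYYYY
YYYYYY
KKYYYY
YGYYYY
KKYYYY
YYYYYY
YYYYYY
YYYYYY
KYYYYY

Derivation:
After op 1 paint(8,0,K):
RRRRRR
RRRRRR
KKRRRR
KKRRRR
KKRRRR
RRRRRR
RRRRRR
RRRRRR
KRRRRR
After op 2 fill(2,3,Y) [47 cells changed]:
YYYYYY
YYYYYY
KKYYYY
KKYYYY
KKYYYY
YYYYYY
YYYYYY
YYYYYY
KYYYYY
After op 3 paint(3,0,Y):
YYYYYY
YYYYYY
KKYYYY
YKYYYY
KKYYYY
YYYYYY
YYYYYY
YYYYYY
KYYYYY
After op 4 paint(3,1,G):
YYYYYY
YYYYYY
KKYYYY
YGYYYY
KKYYYY
YYYYYY
YYYYYY
YYYYYY
KYYYYY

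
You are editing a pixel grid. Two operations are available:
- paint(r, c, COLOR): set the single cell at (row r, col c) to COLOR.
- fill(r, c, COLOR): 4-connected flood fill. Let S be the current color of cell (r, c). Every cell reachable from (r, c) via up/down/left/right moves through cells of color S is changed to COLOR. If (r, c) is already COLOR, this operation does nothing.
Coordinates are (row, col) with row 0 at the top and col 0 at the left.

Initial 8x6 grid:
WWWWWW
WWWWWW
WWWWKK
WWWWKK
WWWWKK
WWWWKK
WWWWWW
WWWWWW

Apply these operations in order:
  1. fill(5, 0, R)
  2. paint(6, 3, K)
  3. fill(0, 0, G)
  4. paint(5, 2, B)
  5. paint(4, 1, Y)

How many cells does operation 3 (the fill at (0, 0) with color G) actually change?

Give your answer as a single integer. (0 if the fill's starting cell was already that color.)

Answer: 39

Derivation:
After op 1 fill(5,0,R) [40 cells changed]:
RRRRRR
RRRRRR
RRRRKK
RRRRKK
RRRRKK
RRRRKK
RRRRRR
RRRRRR
After op 2 paint(6,3,K):
RRRRRR
RRRRRR
RRRRKK
RRRRKK
RRRRKK
RRRRKK
RRRKRR
RRRRRR
After op 3 fill(0,0,G) [39 cells changed]:
GGGGGG
GGGGGG
GGGGKK
GGGGKK
GGGGKK
GGGGKK
GGGKGG
GGGGGG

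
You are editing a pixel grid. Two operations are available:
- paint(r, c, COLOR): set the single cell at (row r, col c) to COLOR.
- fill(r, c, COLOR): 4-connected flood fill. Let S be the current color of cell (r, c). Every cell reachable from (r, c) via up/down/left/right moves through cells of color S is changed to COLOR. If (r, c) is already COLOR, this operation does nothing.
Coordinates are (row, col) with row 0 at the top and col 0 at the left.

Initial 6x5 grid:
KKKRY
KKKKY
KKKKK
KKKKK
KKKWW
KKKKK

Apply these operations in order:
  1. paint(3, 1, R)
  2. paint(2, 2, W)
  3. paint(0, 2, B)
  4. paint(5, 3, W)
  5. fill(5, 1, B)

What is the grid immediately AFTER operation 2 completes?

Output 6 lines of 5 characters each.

After op 1 paint(3,1,R):
KKKRY
KKKKY
KKKKK
KRKKK
KKKWW
KKKKK
After op 2 paint(2,2,W):
KKKRY
KKKKY
KKWKK
KRKKK
KKKWW
KKKKK

Answer: KKKRY
KKKKY
KKWKK
KRKKK
KKKWW
KKKKK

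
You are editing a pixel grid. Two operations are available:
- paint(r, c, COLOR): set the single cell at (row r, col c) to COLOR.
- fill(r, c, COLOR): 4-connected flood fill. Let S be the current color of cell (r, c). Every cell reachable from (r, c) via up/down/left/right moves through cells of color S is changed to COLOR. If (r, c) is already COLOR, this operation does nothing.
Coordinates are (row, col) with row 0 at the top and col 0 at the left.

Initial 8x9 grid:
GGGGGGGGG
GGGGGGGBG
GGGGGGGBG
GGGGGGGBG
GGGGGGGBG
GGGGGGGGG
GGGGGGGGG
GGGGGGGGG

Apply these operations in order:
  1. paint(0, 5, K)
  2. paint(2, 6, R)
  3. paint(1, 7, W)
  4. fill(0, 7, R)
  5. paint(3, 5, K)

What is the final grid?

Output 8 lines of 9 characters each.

After op 1 paint(0,5,K):
GGGGGKGGG
GGGGGGGBG
GGGGGGGBG
GGGGGGGBG
GGGGGGGBG
GGGGGGGGG
GGGGGGGGG
GGGGGGGGG
After op 2 paint(2,6,R):
GGGGGKGGG
GGGGGGGBG
GGGGGGRBG
GGGGGGGBG
GGGGGGGBG
GGGGGGGGG
GGGGGGGGG
GGGGGGGGG
After op 3 paint(1,7,W):
GGGGGKGGG
GGGGGGGWG
GGGGGGRBG
GGGGGGGBG
GGGGGGGBG
GGGGGGGGG
GGGGGGGGG
GGGGGGGGG
After op 4 fill(0,7,R) [66 cells changed]:
RRRRRKRRR
RRRRRRRWR
RRRRRRRBR
RRRRRRRBR
RRRRRRRBR
RRRRRRRRR
RRRRRRRRR
RRRRRRRRR
After op 5 paint(3,5,K):
RRRRRKRRR
RRRRRRRWR
RRRRRRRBR
RRRRRKRBR
RRRRRRRBR
RRRRRRRRR
RRRRRRRRR
RRRRRRRRR

Answer: RRRRRKRRR
RRRRRRRWR
RRRRRRRBR
RRRRRKRBR
RRRRRRRBR
RRRRRRRRR
RRRRRRRRR
RRRRRRRRR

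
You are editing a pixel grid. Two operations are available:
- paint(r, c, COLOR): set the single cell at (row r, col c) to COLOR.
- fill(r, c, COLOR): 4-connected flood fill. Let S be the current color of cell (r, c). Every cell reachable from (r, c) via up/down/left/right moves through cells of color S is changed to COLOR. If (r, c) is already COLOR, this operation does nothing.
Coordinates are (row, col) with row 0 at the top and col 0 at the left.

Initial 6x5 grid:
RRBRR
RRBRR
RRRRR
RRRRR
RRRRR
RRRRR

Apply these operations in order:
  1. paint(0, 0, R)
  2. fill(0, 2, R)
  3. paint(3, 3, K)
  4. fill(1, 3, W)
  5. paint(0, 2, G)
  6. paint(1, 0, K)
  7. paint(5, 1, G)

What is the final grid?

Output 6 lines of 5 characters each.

Answer: WWGWW
KWWWW
WWWWW
WWWKW
WWWWW
WGWWW

Derivation:
After op 1 paint(0,0,R):
RRBRR
RRBRR
RRRRR
RRRRR
RRRRR
RRRRR
After op 2 fill(0,2,R) [2 cells changed]:
RRRRR
RRRRR
RRRRR
RRRRR
RRRRR
RRRRR
After op 3 paint(3,3,K):
RRRRR
RRRRR
RRRRR
RRRKR
RRRRR
RRRRR
After op 4 fill(1,3,W) [29 cells changed]:
WWWWW
WWWWW
WWWWW
WWWKW
WWWWW
WWWWW
After op 5 paint(0,2,G):
WWGWW
WWWWW
WWWWW
WWWKW
WWWWW
WWWWW
After op 6 paint(1,0,K):
WWGWW
KWWWW
WWWWW
WWWKW
WWWWW
WWWWW
After op 7 paint(5,1,G):
WWGWW
KWWWW
WWWWW
WWWKW
WWWWW
WGWWW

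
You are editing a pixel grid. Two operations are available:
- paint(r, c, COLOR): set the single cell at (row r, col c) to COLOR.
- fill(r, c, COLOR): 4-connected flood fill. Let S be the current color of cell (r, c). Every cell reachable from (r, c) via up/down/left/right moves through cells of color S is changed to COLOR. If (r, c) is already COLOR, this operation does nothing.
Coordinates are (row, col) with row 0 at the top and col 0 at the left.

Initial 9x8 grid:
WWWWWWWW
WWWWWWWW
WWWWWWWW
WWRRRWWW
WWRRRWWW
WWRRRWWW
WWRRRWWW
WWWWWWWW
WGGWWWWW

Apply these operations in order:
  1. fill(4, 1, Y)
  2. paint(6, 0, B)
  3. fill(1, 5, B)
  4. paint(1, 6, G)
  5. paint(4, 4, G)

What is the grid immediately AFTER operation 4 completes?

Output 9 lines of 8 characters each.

After op 1 fill(4,1,Y) [58 cells changed]:
YYYYYYYY
YYYYYYYY
YYYYYYYY
YYRRRYYY
YYRRRYYY
YYRRRYYY
YYRRRYYY
YYYYYYYY
YGGYYYYY
After op 2 paint(6,0,B):
YYYYYYYY
YYYYYYYY
YYYYYYYY
YYRRRYYY
YYRRRYYY
YYRRRYYY
BYRRRYYY
YYYYYYYY
YGGYYYYY
After op 3 fill(1,5,B) [57 cells changed]:
BBBBBBBB
BBBBBBBB
BBBBBBBB
BBRRRBBB
BBRRRBBB
BBRRRBBB
BBRRRBBB
BBBBBBBB
BGGBBBBB
After op 4 paint(1,6,G):
BBBBBBBB
BBBBBBGB
BBBBBBBB
BBRRRBBB
BBRRRBBB
BBRRRBBB
BBRRRBBB
BBBBBBBB
BGGBBBBB

Answer: BBBBBBBB
BBBBBBGB
BBBBBBBB
BBRRRBBB
BBRRRBBB
BBRRRBBB
BBRRRBBB
BBBBBBBB
BGGBBBBB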